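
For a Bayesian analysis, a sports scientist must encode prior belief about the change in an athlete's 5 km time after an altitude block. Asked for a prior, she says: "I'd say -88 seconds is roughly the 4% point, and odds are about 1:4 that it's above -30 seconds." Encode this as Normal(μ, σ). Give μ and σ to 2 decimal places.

The p-quantile of Normal(μ,σ) is μ + z_p·σ, with z_{0.04} = -1.751 and z_{0.8} = 0.8416.
Eliminate σ: μ = (z₂·x₁ − z₁·x₂)/(z₂ − z₁) = (0.8416·-88 − (-1.751)·-30)/2.592 = -48.83.
Then σ = (x₂ − x₁)/(z₂ − z₁) = (-30 − -88)/2.592 = 22.37.

μ = -48.83, σ = 22.37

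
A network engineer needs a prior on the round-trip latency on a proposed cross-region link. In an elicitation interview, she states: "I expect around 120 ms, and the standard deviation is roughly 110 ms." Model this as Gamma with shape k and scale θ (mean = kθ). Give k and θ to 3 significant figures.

For Gamma(k, scale θ): mean = kθ, variance = kθ², so CV = 1/√k.
CV = SD/mean = 110/120 = 0.9167, hence k = 1/CV² = 1.19.
Then θ = mean/k = 120/1.19 = 101.

k ≈ 1.19, θ ≈ 101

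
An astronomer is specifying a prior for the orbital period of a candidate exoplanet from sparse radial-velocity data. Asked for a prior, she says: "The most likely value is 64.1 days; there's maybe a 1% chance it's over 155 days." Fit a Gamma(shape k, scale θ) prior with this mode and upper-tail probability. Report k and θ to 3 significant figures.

k ≈ 7.06, θ ≈ 10.6

Gamma(k,θ) with k>1 has mode (k−1)θ, so θ = 64.1/(k−1).
Need P(X < 155) = 0.99 with θ tied to k this way. Start at k = 2, θ = 64.1: P(X<155) ≈ 0.695.
Too low — raise k to concentrate. Iterating converges to k ≈ 7.06.
Then θ = 64.1/(7.06−1) ≈ 10.6.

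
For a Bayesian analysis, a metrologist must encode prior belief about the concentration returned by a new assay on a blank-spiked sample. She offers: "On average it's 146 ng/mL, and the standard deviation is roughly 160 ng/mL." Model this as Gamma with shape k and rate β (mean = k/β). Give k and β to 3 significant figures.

For Gamma(k, rate β): mean = k/β, variance = k/β², so CV = 1/√k.
CV = SD/mean = 160/146 = 1.096, hence k = 1/CV² = 0.833.
Then β = k/mean = 0.833/146 = 0.0057.

k ≈ 0.833, β ≈ 0.0057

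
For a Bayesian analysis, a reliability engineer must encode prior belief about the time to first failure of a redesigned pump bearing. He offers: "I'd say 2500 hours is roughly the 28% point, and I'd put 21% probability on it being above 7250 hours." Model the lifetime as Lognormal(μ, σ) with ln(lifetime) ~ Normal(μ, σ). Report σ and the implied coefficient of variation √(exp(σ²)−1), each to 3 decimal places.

If T ~ Lognormal(μ,σ) then ln T ~ Normal(μ,σ), so the p-quantile of ln T is μ + z_p·σ.
ln(2500) = 7.824 and ln(7250) = 8.889; z_{0.28} = -0.5828, z_{0.79} = 0.8064.
σ = (8.889 − 7.824)/(0.8064 − (-0.5828)) = 0.766.
μ = 7.824 − (-0.5828)·0.766 = 8.271.
CV = √(exp(σ²)−1) = √(exp(0.5873)−1) = 0.894.

σ ≈ 0.766, CV ≈ 0.894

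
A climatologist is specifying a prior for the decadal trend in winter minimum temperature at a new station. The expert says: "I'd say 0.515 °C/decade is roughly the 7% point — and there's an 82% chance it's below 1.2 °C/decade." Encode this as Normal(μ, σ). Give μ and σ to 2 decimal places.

μ = 0.94, σ = 0.29

The p-quantile of Normal(μ,σ) is μ + z_p·σ, with z_{0.07} = -1.476 and z_{0.82} = 0.9154.
Eliminate σ: μ = (z₂·x₁ − z₁·x₂)/(z₂ − z₁) = (0.9154·0.515 − (-1.476)·1.2)/2.391 = 0.94.
Then σ = (x₂ − x₁)/(z₂ − z₁) = (1.2 − 0.515)/2.391 = 0.29.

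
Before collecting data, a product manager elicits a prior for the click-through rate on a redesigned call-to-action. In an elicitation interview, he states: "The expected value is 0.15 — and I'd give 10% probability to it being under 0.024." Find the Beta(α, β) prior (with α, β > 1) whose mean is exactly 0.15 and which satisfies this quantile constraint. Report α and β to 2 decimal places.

With mean 0.15 fixed, write α = 0.15s, β = 0.85s where s = α+β.
Need P(θ < 0.024) = 0.1 under Beta(0.15s, 0.85s). Normal approximation: (q−m)/√(m(1−m)/s) ≈ z_{0.1} = -1.28, so s ≈ 0.15·0.85·(-1.28)²/(0.024−0.15)² = 13.2.
At s = 13.2: P(θ<0.024) ≈ 0.035. Adjusting to match 0.1 gives s ≈ 7.86.
So α = 0.15·7.86 ≈ 1.18, β = 0.85·7.86 ≈ 6.68.

α ≈ 1.18, β ≈ 6.68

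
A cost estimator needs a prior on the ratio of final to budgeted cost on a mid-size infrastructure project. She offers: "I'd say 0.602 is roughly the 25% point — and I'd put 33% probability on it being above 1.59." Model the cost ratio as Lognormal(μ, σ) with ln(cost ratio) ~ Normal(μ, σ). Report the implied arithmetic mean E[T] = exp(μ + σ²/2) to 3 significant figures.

If T ~ Lognormal(μ,σ) then ln T ~ Normal(μ,σ), so the p-quantile of ln T is μ + z_p·σ.
ln(0.602) = -0.5075 and ln(1.59) = 0.4637; z_{0.25} = -0.6745, z_{0.67} = 0.4399.
σ = (0.4637 − -0.5075)/(0.4399 − (-0.6745)) = 0.872.
μ = -0.5075 − (-0.6745)·0.872 = 0.080.
E[T] = exp(μ + σ²/2) = exp(0.080 + 0.3798) = 1.58.

E[T] ≈ 1.58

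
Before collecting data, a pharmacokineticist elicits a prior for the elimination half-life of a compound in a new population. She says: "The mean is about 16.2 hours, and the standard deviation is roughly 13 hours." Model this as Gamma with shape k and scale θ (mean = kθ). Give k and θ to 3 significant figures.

k ≈ 1.55, θ ≈ 10.4

For Gamma(k, scale θ): mean = kθ, variance = kθ², so CV = 1/√k.
CV = SD/mean = 13/16.2 = 0.8025, hence k = 1/CV² = 1.55.
Then θ = mean/k = 16.2/1.55 = 10.4.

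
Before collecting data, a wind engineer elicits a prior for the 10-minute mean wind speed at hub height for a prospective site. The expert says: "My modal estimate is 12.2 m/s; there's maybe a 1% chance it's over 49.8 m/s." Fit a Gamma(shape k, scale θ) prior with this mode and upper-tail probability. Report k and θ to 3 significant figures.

k ≈ 3.1, θ ≈ 5.81

Gamma(k,θ) with k>1 has mode (k−1)θ, so θ = 12.2/(k−1).
Need P(X < 49.8) = 0.99 with θ tied to k this way. Start at k = 2, θ = 12.2: P(X<49.8) ≈ 0.914.
Too low — raise k to concentrate. Iterating converges to k ≈ 3.1.
Then θ = 12.2/(3.1−1) ≈ 5.81.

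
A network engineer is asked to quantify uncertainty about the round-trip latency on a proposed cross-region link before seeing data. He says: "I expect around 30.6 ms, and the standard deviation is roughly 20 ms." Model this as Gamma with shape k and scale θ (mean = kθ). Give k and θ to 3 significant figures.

For Gamma(k, scale θ): mean = kθ, variance = kθ², so CV = 1/√k.
CV = SD/mean = 20/30.6 = 0.6536, hence k = 1/CV² = 2.34.
Then θ = mean/k = 30.6/2.34 = 13.1.

k ≈ 2.34, θ ≈ 13.1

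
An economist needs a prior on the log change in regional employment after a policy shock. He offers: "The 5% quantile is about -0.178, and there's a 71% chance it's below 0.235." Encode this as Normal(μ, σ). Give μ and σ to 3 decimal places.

μ = 0.131, σ = 0.188

The p-quantile of Normal(μ,σ) is μ + z_p·σ, with z_{0.05} = -1.645 and z_{0.71} = 0.5534.
Eliminate σ: μ = (z₂·x₁ − z₁·x₂)/(z₂ − z₁) = (0.5534·-0.178 − (-1.645)·0.235)/2.198 = 0.131.
Then σ = (x₂ − x₁)/(z₂ − z₁) = (0.235 − -0.178)/2.198 = 0.188.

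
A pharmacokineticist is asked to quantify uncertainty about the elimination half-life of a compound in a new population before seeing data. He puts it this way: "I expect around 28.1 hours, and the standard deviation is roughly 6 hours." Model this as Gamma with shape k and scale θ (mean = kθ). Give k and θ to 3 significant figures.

k ≈ 21.9, θ ≈ 1.28

For Gamma(k, scale θ): mean = kθ, variance = kθ², so CV = 1/√k.
CV = SD/mean = 6/28.1 = 0.2135, hence k = 1/CV² = 21.9.
Then θ = mean/k = 28.1/21.9 = 1.28.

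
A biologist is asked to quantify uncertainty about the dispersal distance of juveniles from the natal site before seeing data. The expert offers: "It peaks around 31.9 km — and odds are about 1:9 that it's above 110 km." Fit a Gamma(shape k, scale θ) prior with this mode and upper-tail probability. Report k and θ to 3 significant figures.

Gamma(k,θ) with k>1 has mode (k−1)θ, so θ = 31.9/(k−1).
Need P(X < 110) = 0.9 with θ tied to k this way. Start at k = 2, θ = 31.9: P(X<110) ≈ 0.859.
Too low — raise k to concentrate. Iterating converges to k ≈ 2.22.
Then θ = 31.9/(2.22−1) ≈ 26.1.

k ≈ 2.22, θ ≈ 26.1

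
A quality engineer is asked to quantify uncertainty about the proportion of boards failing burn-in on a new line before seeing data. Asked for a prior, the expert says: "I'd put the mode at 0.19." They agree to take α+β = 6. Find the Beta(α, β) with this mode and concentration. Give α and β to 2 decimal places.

For α,β > 1 the Beta mode is (α−1)/(α+β−2). With α+β = 6, the mode is (α−1)/4.
Set (α−1)/4 = 0.19 → α = 1 + 0.19·4 = 1.76.
β = 6 − α = 4.24.

α = 1.76, β = 4.24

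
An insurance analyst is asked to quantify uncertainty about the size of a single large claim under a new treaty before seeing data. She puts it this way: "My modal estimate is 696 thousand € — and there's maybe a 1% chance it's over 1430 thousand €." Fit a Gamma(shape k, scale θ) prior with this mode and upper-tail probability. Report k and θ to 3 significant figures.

Gamma(k,θ) with k>1 has mode (k−1)θ, so θ = 696/(k−1).
Need P(X < 1430) = 0.99 with θ tied to k this way. Start at k = 2, θ = 696: P(X<1430) ≈ 0.609.
Too low — raise k to concentrate. Iterating converges to k ≈ 10.4.
Then θ = 696/(10.4−1) ≈ 73.9.

k ≈ 10.4, θ ≈ 73.9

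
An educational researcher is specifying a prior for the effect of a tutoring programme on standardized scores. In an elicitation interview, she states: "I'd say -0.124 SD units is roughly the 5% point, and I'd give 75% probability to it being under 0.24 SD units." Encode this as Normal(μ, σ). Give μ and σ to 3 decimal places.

μ = 0.134, σ = 0.157

The p-quantile of Normal(μ,σ) is μ + z_p·σ, with z_{0.05} = -1.645 and z_{0.75} = 0.6745.
Eliminate σ: μ = (z₂·x₁ − z₁·x₂)/(z₂ − z₁) = (0.6745·-0.124 − (-1.645)·0.24)/2.319 = 0.134.
Then σ = (x₂ − x₁)/(z₂ − z₁) = (0.24 − -0.124)/2.319 = 0.157.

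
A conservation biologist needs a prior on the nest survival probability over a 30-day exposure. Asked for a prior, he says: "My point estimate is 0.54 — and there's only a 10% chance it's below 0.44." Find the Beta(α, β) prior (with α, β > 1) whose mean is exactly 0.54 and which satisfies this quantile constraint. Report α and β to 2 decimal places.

α ≈ 22.04, β ≈ 18.77

With mean 0.54 fixed, write α = 0.54s, β = 0.46s where s = α+β.
Need P(θ < 0.44) = 0.1 under Beta(0.54s, 0.46s). Normal approximation: (q−m)/√(m(1−m)/s) ≈ z_{0.1} = -1.28, so s ≈ 0.54·0.46·(-1.28)²/(0.44−0.54)² = 40.8.
At s = 40.8: P(θ<0.44) ≈ 0.100. Adjusting to match 0.1 gives s ≈ 40.81.
So α = 0.54·40.81 ≈ 22.04, β = 0.46·40.81 ≈ 18.77.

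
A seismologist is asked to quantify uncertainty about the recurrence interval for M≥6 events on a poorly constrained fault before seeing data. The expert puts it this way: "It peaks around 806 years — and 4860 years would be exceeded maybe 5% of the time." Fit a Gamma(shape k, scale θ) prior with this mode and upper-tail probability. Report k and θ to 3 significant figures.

Gamma(k,θ) with k>1 has mode (k−1)θ, so θ = 806/(k−1).
Need P(X < 4860) = 0.95 with θ tied to k this way. Start at k = 2, θ = 806: P(X<4860) ≈ 0.983.
Too high — lower k to spread out. Iterating converges to k ≈ 1.71.
Then θ = 806/(1.71−1) ≈ 1140.

k ≈ 1.71, θ ≈ 1140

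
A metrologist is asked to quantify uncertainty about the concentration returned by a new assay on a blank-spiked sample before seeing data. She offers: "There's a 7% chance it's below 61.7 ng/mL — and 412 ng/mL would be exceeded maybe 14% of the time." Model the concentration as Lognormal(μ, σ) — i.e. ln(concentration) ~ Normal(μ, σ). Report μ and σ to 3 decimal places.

μ ≈ 5.219, σ ≈ 0.743

If T ~ Lognormal(μ,σ) then ln T ~ Normal(μ,σ), so the p-quantile of ln T is μ + z_p·σ.
ln(61.7) = 4.122 and ln(412) = 6.021; z_{0.07} = -1.476, z_{0.86} = 1.08.
σ = (6.021 − 4.122)/(1.08 − (-1.476)) = 0.743.
μ = 4.122 − (-1.476)·0.743 = 5.219.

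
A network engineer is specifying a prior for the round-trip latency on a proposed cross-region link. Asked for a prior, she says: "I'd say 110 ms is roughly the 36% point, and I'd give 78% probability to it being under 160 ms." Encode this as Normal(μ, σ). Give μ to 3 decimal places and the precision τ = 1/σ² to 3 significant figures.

μ = 125.852, τ = 0.000511

For Normal(μ,σ), the p-quantile is μ + z_p·σ. Here z_{0.36} = -0.3585, z_{0.78} = 0.7722.
So 110 = μ − 0.3585σ and 160 = μ + 0.7722σ.
Subtracting: σ = (160 − 110)/(0.7722 − (-0.3585)) = 44.222.
Then μ = 110 − (-0.3585)·44.222 = 125.852.
Precision τ = 1/σ² = 1/44.22² = 0.000511.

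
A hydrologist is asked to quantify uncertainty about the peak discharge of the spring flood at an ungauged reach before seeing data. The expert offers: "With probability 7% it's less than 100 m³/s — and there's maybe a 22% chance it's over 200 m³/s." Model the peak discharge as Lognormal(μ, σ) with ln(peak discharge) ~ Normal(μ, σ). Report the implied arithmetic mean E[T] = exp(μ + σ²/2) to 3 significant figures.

If T ~ Lognormal(μ,σ) then ln T ~ Normal(μ,σ), so the p-quantile of ln T is μ + z_p·σ.
ln(100) = 4.605 and ln(200) = 5.298; z_{0.07} = -1.476, z_{0.78} = 0.7722.
σ = (5.298 − 4.605)/(0.7722 − (-1.476)) = 0.308.
μ = 4.605 − (-1.476)·0.308 = 5.060.
E[T] = exp(μ + σ²/2) = exp(5.060 + 0.0475) = 165 m³/s.

E[T] ≈ 165 m³/s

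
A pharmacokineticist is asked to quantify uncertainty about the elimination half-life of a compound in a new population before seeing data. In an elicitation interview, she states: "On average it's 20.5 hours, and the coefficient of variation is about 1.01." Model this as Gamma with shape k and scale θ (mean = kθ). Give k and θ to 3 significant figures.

For Gamma(k, scale θ): mean = kθ, variance = kθ², so CV = 1/√k.
CV = 1.01, hence k = 1/CV² = 0.98.
Then θ = mean/k = 20.5/0.98 = 20.9.

k ≈ 0.98, θ ≈ 20.9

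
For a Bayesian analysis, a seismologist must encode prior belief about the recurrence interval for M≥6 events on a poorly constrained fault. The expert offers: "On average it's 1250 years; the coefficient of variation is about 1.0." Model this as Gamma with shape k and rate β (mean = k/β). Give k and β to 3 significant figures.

k ≈ 1, β ≈ 0.0008

For Gamma(k, rate β): mean = k/β, variance = k/β², so CV = 1/√k.
CV = 1.0, hence k = 1/CV² = 1.
Then β = k/mean = 1/1250 = 0.0008.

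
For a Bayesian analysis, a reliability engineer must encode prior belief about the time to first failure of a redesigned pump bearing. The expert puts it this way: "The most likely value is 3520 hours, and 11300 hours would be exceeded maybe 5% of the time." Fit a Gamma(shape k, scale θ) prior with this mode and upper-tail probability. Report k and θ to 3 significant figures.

k ≈ 2.93, θ ≈ 1830

Gamma(k,θ) with k>1 has mode (k−1)θ, so θ = 3520/(k−1).
Need P(X < 11300) = 0.95 with θ tied to k this way. Start at k = 2, θ = 3520: P(X<11300) ≈ 0.830.
Too low — raise k to concentrate. Iterating converges to k ≈ 2.93.
Then θ = 3520/(2.93−1) ≈ 1830.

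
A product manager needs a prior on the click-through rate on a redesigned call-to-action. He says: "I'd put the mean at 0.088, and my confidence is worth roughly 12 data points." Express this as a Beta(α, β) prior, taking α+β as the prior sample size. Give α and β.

α = 1.056, β = 10.944

Under the effective-sample-size interpretation, Beta(α, β) has prior mean α/(α+β) and prior sample size α+β.
So α+β = 12 and α/(α+β) = 0.088, giving α = 0.088·12 = 1.056 and β = 12 − 1.056 = 10.944.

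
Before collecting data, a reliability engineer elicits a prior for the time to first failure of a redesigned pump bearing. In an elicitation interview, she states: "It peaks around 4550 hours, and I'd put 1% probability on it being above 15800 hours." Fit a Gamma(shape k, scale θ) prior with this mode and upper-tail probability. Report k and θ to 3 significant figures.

k ≈ 3.8, θ ≈ 1620

Gamma(k,θ) with k>1 has mode (k−1)θ, so θ = 4550/(k−1).
Need P(X < 15800) = 0.99 with θ tied to k this way. Start at k = 2, θ = 4550: P(X<15800) ≈ 0.861.
Too low — raise k to concentrate. Iterating converges to k ≈ 3.8.
Then θ = 4550/(3.8−1) ≈ 1620.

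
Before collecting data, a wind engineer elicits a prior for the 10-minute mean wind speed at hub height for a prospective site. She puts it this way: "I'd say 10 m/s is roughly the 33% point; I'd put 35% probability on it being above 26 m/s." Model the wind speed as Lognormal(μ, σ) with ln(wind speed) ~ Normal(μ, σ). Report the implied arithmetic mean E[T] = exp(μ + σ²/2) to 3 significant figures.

E[T] ≈ 32.5 m/s

If T ~ Lognormal(μ,σ) then ln T ~ Normal(μ,σ), so the p-quantile of ln T is μ + z_p·σ.
ln(10) = 2.303 and ln(26) = 3.258; z_{0.33} = -0.4399, z_{0.65} = 0.3853.
σ = (3.258 − 2.303)/(0.3853 − (-0.4399)) = 1.158.
μ = 2.303 − (-0.4399)·1.158 = 2.812.
E[T] = exp(μ + σ²/2) = exp(2.812 + 0.6703) = 32.5 m/s.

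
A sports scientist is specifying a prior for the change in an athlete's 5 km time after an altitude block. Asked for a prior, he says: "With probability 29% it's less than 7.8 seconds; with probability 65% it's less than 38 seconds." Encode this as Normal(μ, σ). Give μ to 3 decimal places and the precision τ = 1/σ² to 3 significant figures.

μ = 25.603, τ = 0.000966

For Normal(μ,σ), the p-quantile is μ + z_p·σ. Here z_{0.29} = -0.5534, z_{0.65} = 0.3853.
So 7.8 = μ − 0.5534σ and 38 = μ + 0.3853σ.
Subtracting: σ = (38 − 7.8)/(0.3853 − (-0.5534)) = 32.172.
Then μ = 7.8 − (-0.5534)·32.172 = 25.603.
Precision τ = 1/σ² = 1/32.17² = 0.000966.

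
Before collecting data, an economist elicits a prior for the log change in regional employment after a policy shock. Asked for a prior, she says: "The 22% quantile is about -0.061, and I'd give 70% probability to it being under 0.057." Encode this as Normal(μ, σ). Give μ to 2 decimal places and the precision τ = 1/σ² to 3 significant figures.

The p-quantile of Normal(μ,σ) is μ + z_p·σ, with z_{0.22} = -0.7722 and z_{0.7} = 0.5244.
Eliminate σ: μ = (z₂·x₁ − z₁·x₂)/(z₂ − z₁) = (0.5244·-0.061 − (-0.7722)·0.057)/1.297 = 0.01.
Then σ = (x₂ − x₁)/(z₂ − z₁) = (0.057 − -0.061)/1.297 = 0.09.
Precision τ = 1/σ² = 1/0.09101² = 121.

μ = 0.01, τ = 121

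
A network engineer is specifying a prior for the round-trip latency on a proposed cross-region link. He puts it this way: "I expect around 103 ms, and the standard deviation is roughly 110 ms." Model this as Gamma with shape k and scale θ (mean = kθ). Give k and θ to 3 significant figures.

For Gamma(k, scale θ): mean = kθ, variance = kθ², so CV = 1/√k.
CV = SD/mean = 110/103 = 1.068, hence k = 1/CV² = 0.877.
Then θ = mean/k = 103/0.877 = 117.

k ≈ 0.877, θ ≈ 117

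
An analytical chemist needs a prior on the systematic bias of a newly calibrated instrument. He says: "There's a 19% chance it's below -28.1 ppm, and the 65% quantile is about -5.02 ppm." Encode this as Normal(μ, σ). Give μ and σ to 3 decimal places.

The p-quantile of Normal(μ,σ) is μ + z_p·σ, with z_{0.19} = -0.8779 and z_{0.65} = 0.3853.
Eliminate σ: μ = (z₂·x₁ − z₁·x₂)/(z₂ − z₁) = (0.3853·-28.1 − (-0.8779)·-5.02)/1.263 = -12.060.
Then σ = (x₂ − x₁)/(z₂ − z₁) = (-5.02 − -28.1)/1.263 = 18.271.

μ = -12.060, σ = 18.271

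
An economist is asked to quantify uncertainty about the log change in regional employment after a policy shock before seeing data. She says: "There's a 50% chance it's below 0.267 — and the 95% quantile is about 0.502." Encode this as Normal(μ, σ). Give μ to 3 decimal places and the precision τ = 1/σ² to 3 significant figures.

μ = 0.267, τ = 49

For Normal(μ,σ), the p-quantile is μ + z_p·σ. Here z_{0.5} = 0, z_{0.95} = 1.645.
So 0.267 = μ + 0σ and 0.502 = μ + 1.645σ.
Subtracting: σ = (0.502 − 0.267)/(1.645 − (0)) = 0.143.
Then μ = 0.267 − (0)·0.143 = 0.267.
Precision τ = 1/σ² = 1/0.1429² = 49.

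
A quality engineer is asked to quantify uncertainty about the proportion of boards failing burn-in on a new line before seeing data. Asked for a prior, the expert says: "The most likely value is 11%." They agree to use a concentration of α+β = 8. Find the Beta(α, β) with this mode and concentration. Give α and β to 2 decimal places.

α = 1.66, β = 6.34

For α,β > 1 the Beta mode is (α−1)/(α+β−2). With α+β = 8, the mode is (α−1)/6.
Set (α−1)/6 = 0.11 → α = 1 + 0.11·6 = 1.66.
β = 8 − α = 6.34.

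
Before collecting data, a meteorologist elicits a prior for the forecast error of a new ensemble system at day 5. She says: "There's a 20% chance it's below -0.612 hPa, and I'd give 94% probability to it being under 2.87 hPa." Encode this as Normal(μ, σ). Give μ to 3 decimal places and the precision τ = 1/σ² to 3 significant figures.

μ = 0.611, τ = 0.474

The p-quantile of Normal(μ,σ) is μ + z_p·σ, with z_{0.2} = -0.8416 and z_{0.94} = 1.555.
Eliminate σ: μ = (z₂·x₁ − z₁·x₂)/(z₂ − z₁) = (1.555·-0.612 − (-0.8416)·2.87)/2.396 = 0.611.
Then σ = (x₂ − x₁)/(z₂ − z₁) = (2.87 − -0.612)/2.396 = 1.453.
Precision τ = 1/σ² = 1/1.453² = 0.474.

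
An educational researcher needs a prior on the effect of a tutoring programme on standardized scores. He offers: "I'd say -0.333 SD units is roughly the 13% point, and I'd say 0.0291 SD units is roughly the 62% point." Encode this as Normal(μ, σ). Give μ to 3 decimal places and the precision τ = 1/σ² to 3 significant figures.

μ = -0.048, τ = 15.6

For Normal(μ,σ), the p-quantile is μ + z_p·σ. Here z_{0.13} = -1.126, z_{0.62} = 0.3055.
So -0.333 = μ − 1.126σ and 0.0291 = μ + 0.3055σ.
Subtracting: σ = (0.0291 − -0.333)/(0.3055 − (-1.126)) = 0.253.
Then μ = -0.333 − (-1.126)·0.253 = -0.048.
Precision τ = 1/σ² = 1/0.2529² = 15.6.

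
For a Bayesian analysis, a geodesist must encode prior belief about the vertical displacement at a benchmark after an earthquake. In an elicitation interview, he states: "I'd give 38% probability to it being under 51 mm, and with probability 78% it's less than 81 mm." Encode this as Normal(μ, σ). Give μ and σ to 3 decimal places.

μ = 59.504, σ = 27.838

For Normal(μ,σ), the p-quantile is μ + z_p·σ. Here z_{0.38} = -0.3055, z_{0.78} = 0.7722.
So 51 = μ − 0.3055σ and 81 = μ + 0.7722σ.
Subtracting: σ = (81 − 51)/(0.7722 − (-0.3055)) = 27.838.
Then μ = 51 − (-0.3055)·27.838 = 59.504.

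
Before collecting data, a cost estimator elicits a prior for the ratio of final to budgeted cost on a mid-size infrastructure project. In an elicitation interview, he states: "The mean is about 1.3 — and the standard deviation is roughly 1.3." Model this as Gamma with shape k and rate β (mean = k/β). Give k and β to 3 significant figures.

For Gamma(k, rate β): mean = k/β, variance = k/β², so CV = 1/√k.
CV = SD/mean = 1.3/1.3 = 1, hence k = 1/CV² = 1.
Then β = k/mean = 1/1.3 = 0.769.

k ≈ 1, β ≈ 0.769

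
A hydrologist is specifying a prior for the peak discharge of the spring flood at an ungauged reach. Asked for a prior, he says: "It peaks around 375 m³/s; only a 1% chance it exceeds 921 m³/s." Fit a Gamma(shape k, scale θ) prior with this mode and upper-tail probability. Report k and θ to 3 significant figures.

k ≈ 6.84, θ ≈ 64.3

Gamma(k,θ) with k>1 has mode (k−1)θ, so θ = 375/(k−1).
Need P(X < 921) = 0.99 with θ tied to k this way. Start at k = 2, θ = 375: P(X<921) ≈ 0.704.
Too low — raise k to concentrate. Iterating converges to k ≈ 6.84.
Then θ = 375/(6.84−1) ≈ 64.3.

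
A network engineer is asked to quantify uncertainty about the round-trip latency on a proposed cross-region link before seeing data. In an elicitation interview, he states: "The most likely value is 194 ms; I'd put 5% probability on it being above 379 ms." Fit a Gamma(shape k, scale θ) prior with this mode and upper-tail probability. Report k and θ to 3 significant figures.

Gamma(k,θ) with k>1 has mode (k−1)θ, so θ = 194/(k−1).
Need P(X < 379) = 0.95 with θ tied to k this way. Start at k = 2, θ = 194: P(X<379) ≈ 0.581.
Too low — raise k to concentrate. Iterating converges to k ≈ 7.19.
Then θ = 194/(7.19−1) ≈ 31.3.

k ≈ 7.19, θ ≈ 31.3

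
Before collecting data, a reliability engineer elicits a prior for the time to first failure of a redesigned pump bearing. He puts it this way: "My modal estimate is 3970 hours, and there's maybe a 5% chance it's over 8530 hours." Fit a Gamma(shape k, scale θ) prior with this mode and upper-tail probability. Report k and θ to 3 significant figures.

Gamma(k,θ) with k>1 has mode (k−1)θ, so θ = 3970/(k−1).
Need P(X < 8530) = 0.95 with θ tied to k this way. Start at k = 2, θ = 3970: P(X<8530) ≈ 0.633.
Too low — raise k to concentrate. Iterating converges to k ≈ 5.71.
Then θ = 3970/(5.71−1) ≈ 842.

k ≈ 5.71, θ ≈ 842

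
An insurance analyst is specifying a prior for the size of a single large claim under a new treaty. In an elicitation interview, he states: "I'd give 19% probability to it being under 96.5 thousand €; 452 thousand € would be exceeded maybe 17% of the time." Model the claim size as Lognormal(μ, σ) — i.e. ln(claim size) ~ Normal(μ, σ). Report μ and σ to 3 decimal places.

If T ~ Lognormal(μ,σ) then ln T ~ Normal(μ,σ), so the p-quantile of ln T is μ + z_p·σ.
ln(96.5) = 4.57 and ln(452) = 6.114; z_{0.19} = -0.8779, z_{0.83} = 0.9542.
σ = (6.114 − 4.57)/(0.9542 − (-0.8779)) = 0.843.
μ = 4.57 − (-0.8779)·0.843 = 5.309.

μ ≈ 5.309, σ ≈ 0.843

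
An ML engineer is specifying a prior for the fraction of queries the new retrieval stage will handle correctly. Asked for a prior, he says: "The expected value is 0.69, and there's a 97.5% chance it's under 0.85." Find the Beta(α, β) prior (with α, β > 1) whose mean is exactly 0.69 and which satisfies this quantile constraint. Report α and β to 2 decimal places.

α ≈ 17.61, β ≈ 7.91

With mean 0.69 fixed, write α = 0.69s, β = 0.31s where s = α+β.
Need P(θ < 0.85) = 0.975 under Beta(0.69s, 0.31s). Normal approximation: (q−m)/√(m(1−m)/s) ≈ z_{0.975} = 1.96, so s ≈ 0.69·0.31·(1.96)²/(0.85−0.69)² = 32.1.
At s = 32.1: P(θ<0.85) ≈ 0.987. Adjusting to match 0.975 gives s ≈ 25.52.
So α = 0.69·25.52 ≈ 17.61, β = 0.31·25.52 ≈ 7.91.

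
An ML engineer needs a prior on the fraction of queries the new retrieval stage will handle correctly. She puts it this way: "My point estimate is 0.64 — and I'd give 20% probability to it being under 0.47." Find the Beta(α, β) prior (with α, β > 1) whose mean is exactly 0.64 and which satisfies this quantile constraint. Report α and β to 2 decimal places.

α ≈ 3.45, β ≈ 1.94

With mean 0.64 fixed, write α = 0.64s, β = 0.36s where s = α+β.
Need P(θ < 0.47) = 0.2 under Beta(0.64s, 0.36s). Normal approximation: (q−m)/√(m(1−m)/s) ≈ z_{0.2} = -0.842, so s ≈ 0.64·0.36·(-0.842)²/(0.47−0.64)² = 5.6.
At s = 5.6: P(θ<0.47) ≈ 0.195. Adjusting to match 0.2 gives s ≈ 5.39.
So α = 0.64·5.39 ≈ 3.45, β = 0.36·5.39 ≈ 1.94.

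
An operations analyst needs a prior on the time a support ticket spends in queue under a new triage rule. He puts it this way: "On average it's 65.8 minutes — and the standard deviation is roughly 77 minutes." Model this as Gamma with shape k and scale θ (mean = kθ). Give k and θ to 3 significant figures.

k ≈ 0.73, θ ≈ 90.1

For Gamma(k, scale θ): mean = kθ, variance = kθ², so CV = 1/√k.
CV = SD/mean = 77/65.8 = 1.17, hence k = 1/CV² = 0.73.
Then θ = mean/k = 65.8/0.73 = 90.1.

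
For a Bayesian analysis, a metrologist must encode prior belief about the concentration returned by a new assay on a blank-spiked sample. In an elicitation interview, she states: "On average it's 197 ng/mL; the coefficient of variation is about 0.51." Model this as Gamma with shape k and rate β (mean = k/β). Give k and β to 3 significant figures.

For Gamma(k, rate β): mean = k/β, variance = k/β², so CV = 1/√k.
CV = 0.51, hence k = 1/CV² = 3.84.
Then β = k/mean = 3.84/197 = 0.0195.

k ≈ 3.84, β ≈ 0.0195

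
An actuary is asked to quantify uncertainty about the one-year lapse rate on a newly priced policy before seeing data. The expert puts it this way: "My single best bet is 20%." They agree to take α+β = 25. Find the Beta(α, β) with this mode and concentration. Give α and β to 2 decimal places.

α = 5.60, β = 19.40

For α,β > 1 the Beta mode is (α−1)/(α+β−2). With α+β = 25, the mode is (α−1)/23.
Set (α−1)/23 = 0.2 → α = 1 + 0.2·23 = 5.60.
β = 25 − α = 19.40.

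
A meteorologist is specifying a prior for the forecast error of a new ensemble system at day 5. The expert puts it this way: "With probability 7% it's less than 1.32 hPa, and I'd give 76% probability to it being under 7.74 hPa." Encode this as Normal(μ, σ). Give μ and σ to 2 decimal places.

μ = 5.66, σ = 2.94

For Normal(μ,σ), the p-quantile is μ + z_p·σ. Here z_{0.07} = -1.476, z_{0.76} = 0.7063.
So 1.32 = μ − 1.476σ and 7.74 = μ + 0.7063σ.
Subtracting: σ = (7.74 − 1.32)/(0.7063 − (-1.476)) = 2.94.
Then μ = 1.32 − (-1.476)·2.94 = 5.66.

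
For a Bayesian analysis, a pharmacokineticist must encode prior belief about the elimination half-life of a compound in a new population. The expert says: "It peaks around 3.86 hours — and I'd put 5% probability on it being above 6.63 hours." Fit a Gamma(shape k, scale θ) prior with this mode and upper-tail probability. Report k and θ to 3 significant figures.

Gamma(k,θ) with k>1 has mode (k−1)θ, so θ = 3.86/(k−1).
Need P(X < 6.63) = 0.95 with θ tied to k this way. Start at k = 2, θ = 3.86: P(X<6.63) ≈ 0.512.
Too low — raise k to concentrate. Iterating converges to k ≈ 10.5.
Then θ = 3.86/(10.5−1) ≈ 0.405.

k ≈ 10.5, θ ≈ 0.405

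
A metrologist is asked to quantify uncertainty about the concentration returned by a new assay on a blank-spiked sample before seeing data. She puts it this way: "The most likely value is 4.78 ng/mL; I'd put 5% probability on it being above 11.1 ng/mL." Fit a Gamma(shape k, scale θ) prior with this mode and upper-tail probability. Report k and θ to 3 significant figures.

Gamma(k,θ) with k>1 has mode (k−1)θ, so θ = 4.78/(k−1).
Need P(X < 11.1) = 0.95 with θ tied to k this way. Start at k = 2, θ = 4.78: P(X<11.1) ≈ 0.674.
Too low — raise k to concentrate. Iterating converges to k ≈ 4.86.
Then θ = 4.78/(4.86−1) ≈ 1.24.

k ≈ 4.86, θ ≈ 1.24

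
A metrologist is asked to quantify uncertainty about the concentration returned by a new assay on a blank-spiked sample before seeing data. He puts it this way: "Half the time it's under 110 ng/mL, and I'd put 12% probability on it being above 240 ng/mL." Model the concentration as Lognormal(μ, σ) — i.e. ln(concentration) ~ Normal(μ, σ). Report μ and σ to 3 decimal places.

μ ≈ 4.700, σ ≈ 0.664

If T ~ Lognormal(μ,σ) then ln T ~ Normal(μ,σ), so the p-quantile of ln T is μ + z_p·σ.
ln(110) = 4.7 and ln(240) = 5.481; z_{0.5} = 0, z_{0.88} = 1.175.
σ = (5.481 − 4.7)/(1.175 − (0)) = 0.664.
μ = 4.7 − (0)·0.664 = 4.700.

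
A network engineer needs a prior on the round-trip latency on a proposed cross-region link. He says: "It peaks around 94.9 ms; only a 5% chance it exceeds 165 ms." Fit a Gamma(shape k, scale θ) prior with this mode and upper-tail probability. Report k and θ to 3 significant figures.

k ≈ 10.1, θ ≈ 10.4

Gamma(k,θ) with k>1 has mode (k−1)θ, so θ = 94.9/(k−1).
Need P(X < 165) = 0.95 with θ tied to k this way. Start at k = 2, θ = 94.9: P(X<165) ≈ 0.519.
Too low — raise k to concentrate. Iterating converges to k ≈ 10.1.
Then θ = 94.9/(10.1−1) ≈ 10.4.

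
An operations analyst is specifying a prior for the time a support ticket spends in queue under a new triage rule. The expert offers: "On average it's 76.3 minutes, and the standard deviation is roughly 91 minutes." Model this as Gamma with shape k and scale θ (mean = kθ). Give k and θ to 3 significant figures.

k ≈ 0.703, θ ≈ 109

For Gamma(k, scale θ): mean = kθ, variance = kθ², so CV = 1/√k.
CV = SD/mean = 91/76.3 = 1.193, hence k = 1/CV² = 0.703.
Then θ = mean/k = 76.3/0.703 = 109.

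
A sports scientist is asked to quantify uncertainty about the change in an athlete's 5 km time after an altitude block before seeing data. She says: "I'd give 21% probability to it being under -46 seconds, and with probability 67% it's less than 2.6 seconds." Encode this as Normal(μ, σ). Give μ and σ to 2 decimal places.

The p-quantile of Normal(μ,σ) is μ + z_p·σ, with z_{0.21} = -0.8064 and z_{0.67} = 0.4399.
Eliminate σ: μ = (z₂·x₁ − z₁·x₂)/(z₂ − z₁) = (0.4399·-46 − (-0.8064)·2.6)/1.246 = -14.55.
Then σ = (x₂ − x₁)/(z₂ − z₁) = (2.6 − -46)/1.246 = 38.99.

μ = -14.55, σ = 38.99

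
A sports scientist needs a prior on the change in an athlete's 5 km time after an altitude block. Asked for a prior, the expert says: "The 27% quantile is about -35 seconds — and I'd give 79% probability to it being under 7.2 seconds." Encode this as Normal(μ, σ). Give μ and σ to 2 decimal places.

The p-quantile of Normal(μ,σ) is μ + z_p·σ, with z_{0.27} = -0.6128 and z_{0.79} = 0.8064.
Eliminate σ: μ = (z₂·x₁ − z₁·x₂)/(z₂ − z₁) = (0.8064·-35 − (-0.6128)·7.2)/1.419 = -16.78.
Then σ = (x₂ − x₁)/(z₂ − z₁) = (7.2 − -35)/1.419 = 29.73.

μ = -16.78, σ = 29.73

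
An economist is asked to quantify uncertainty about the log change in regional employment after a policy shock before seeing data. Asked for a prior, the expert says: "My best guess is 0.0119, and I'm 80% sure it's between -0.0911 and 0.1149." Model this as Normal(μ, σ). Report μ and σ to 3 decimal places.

μ = 0.012, σ = 0.080

A symmetric 80% interval runs μ ± z·σ with z = 1.282.
Half-width = 0.103, so σ = 0.103/1.282 = 0.080.
μ is the stated best guess, 0.012.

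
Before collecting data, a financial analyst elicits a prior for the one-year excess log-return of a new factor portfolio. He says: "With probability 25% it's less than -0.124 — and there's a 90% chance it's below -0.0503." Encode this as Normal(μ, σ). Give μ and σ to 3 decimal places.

μ = -0.099, σ = 0.038

The p-quantile of Normal(μ,σ) is μ + z_p·σ, with z_{0.25} = -0.6745 and z_{0.9} = 1.282.
Eliminate σ: μ = (z₂·x₁ − z₁·x₂)/(z₂ − z₁) = (1.282·-0.124 − (-0.6745)·-0.0503)/1.956 = -0.099.
Then σ = (x₂ − x₁)/(z₂ − z₁) = (-0.0503 − -0.124)/1.956 = 0.038.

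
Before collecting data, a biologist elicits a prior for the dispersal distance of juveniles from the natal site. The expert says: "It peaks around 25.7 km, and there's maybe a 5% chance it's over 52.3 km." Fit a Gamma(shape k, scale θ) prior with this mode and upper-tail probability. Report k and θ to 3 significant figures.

k ≈ 6.48, θ ≈ 4.69

Gamma(k,θ) with k>1 has mode (k−1)θ, so θ = 25.7/(k−1).
Need P(X < 52.3) = 0.95 with θ tied to k this way. Start at k = 2, θ = 25.7: P(X<52.3) ≈ 0.603.
Too low — raise k to concentrate. Iterating converges to k ≈ 6.48.
Then θ = 25.7/(6.48−1) ≈ 4.69.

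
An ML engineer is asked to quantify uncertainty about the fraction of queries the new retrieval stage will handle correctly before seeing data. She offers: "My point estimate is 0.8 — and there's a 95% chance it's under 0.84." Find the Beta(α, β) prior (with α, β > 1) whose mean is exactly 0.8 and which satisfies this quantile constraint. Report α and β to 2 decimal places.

α ≈ 201.35, β ≈ 50.34

With mean 0.8 fixed, write α = 0.8s, β = 0.2s where s = α+β.
Need P(θ < 0.84) = 0.95 under Beta(0.8s, 0.2s). Normal approximation: (q−m)/√(m(1−m)/s) ≈ z_{0.95} = 1.64, so s ≈ 0.8·0.2·(1.64)²/(0.84−0.8)² = 270.6.
At s = 270.6: P(θ<0.84) ≈ 0.956. Adjusting to match 0.95 gives s ≈ 251.69.
So α = 0.8·251.69 ≈ 201.35, β = 0.2·251.69 ≈ 50.34.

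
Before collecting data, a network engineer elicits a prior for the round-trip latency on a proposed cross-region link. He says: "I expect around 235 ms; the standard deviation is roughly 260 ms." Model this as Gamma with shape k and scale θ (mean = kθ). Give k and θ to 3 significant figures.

For Gamma(k, scale θ): mean = kθ, variance = kθ², so CV = 1/√k.
CV = SD/mean = 260/235 = 1.106, hence k = 1/CV² = 0.817.
Then θ = mean/k = 235/0.817 = 288.

k ≈ 0.817, θ ≈ 288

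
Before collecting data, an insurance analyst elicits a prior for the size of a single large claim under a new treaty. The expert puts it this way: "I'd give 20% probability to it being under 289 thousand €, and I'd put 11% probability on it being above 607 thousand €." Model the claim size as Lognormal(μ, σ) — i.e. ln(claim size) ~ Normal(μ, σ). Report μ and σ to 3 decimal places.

μ ≈ 5.968, σ ≈ 0.359

If T ~ Lognormal(μ,σ) then ln T ~ Normal(μ,σ), so the p-quantile of ln T is μ + z_p·σ.
ln(289) = 5.666 and ln(607) = 6.409; z_{0.2} = -0.8416, z_{0.89} = 1.227.
σ = (6.409 − 5.666)/(1.227 − (-0.8416)) = 0.359.
μ = 5.666 − (-0.8416)·0.359 = 5.968.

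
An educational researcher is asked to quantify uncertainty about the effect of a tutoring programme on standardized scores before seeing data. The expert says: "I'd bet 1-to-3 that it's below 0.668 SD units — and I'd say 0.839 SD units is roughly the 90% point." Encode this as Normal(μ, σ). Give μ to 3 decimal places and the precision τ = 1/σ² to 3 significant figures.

μ = 0.727, τ = 131

The p-quantile of Normal(μ,σ) is μ + z_p·σ, with z_{0.25} = -0.6745 and z_{0.9} = 1.282.
Eliminate σ: μ = (z₂·x₁ − z₁·x₂)/(z₂ − z₁) = (1.282·0.668 − (-0.6745)·0.839)/1.956 = 0.727.
Then σ = (x₂ − x₁)/(z₂ − z₁) = (0.839 − 0.668)/1.956 = 0.087.
Precision τ = 1/σ² = 1/0.08742² = 131.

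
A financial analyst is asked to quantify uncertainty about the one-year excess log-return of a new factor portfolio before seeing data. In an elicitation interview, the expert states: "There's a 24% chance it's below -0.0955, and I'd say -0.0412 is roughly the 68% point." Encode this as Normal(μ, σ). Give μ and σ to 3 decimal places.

The p-quantile of Normal(μ,σ) is μ + z_p·σ, with z_{0.24} = -0.7063 and z_{0.68} = 0.4677.
Eliminate σ: μ = (z₂·x₁ − z₁·x₂)/(z₂ − z₁) = (0.4677·-0.0955 − (-0.7063)·-0.0412)/1.174 = -0.063.
Then σ = (x₂ − x₁)/(z₂ − z₁) = (-0.0412 − -0.0955)/1.174 = 0.046.

μ = -0.063, σ = 0.046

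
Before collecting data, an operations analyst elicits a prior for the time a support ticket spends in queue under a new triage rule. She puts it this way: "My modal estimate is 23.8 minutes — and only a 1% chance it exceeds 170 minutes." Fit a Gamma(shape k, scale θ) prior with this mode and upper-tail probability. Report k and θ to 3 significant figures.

k ≈ 1.9, θ ≈ 26.3

Gamma(k,θ) with k>1 has mode (k−1)θ, so θ = 23.8/(k−1).
Need P(X < 170) = 0.99 with θ tied to k this way. Start at k = 2, θ = 23.8: P(X<170) ≈ 0.994.
Too high — lower k to spread out. Iterating converges to k ≈ 1.9.
Then θ = 23.8/(1.9−1) ≈ 26.3.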